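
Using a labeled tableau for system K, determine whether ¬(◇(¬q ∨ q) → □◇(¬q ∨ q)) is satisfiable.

1. ¬(◇(¬q ∨ q) → □◇(¬q ∨ q)), w0
2. ◇(¬q ∨ q), w0
3. ¬□◇(¬q ∨ q), w0
4. ¬q ∨ q, w1
5. q, w1
6. ¬◇(¬q ∨ q), w2
Accessibility: w0Rw1, w0Rw2

Satisfiable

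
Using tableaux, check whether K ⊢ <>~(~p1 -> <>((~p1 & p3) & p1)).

No, not valid

Tableau for the negation ~<>~(~p1 -> <>((~p1 & p3) & p1)):
1. ~<>~(~p1 -> <>((~p1 & p3) & p1)), 0
The negation has an open branch (countermodel exists).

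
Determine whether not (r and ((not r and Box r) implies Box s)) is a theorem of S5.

Tableau for the negation r and ((not r and Box r) implies Box s):
1. r and ((not r and Box r) implies Box s), w0
2. r, w0   [and-rule on 1]
3. (not r and Box r) implies Box s, w0   [and-rule on 1]
4. Box s, w0   [implies-rule on 3 (branches; this branch)]
5. s, w0   [Box-rule on 4 via w0Rw0]
Accessibility: w0Rw0
The negation has an open branch (countermodel exists).

Not valid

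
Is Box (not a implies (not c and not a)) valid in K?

Tableau for the negation not Box (not a implies (not c and not a)):
1. not Box (not a implies (not c and not a)), 0
2. not (not a implies (not c and not a)), 1
3. not a, 1
4. not (not c and not a), 1
5. c, 1
Accessibility: 0R1
The negation has an open branch (countermodel exists).

Not valid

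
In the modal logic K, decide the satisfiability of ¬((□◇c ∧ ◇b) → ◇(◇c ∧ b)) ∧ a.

1. ¬((□◇c ∧ ◇b) → ◇(◇c ∧ b)) ∧ a, 0
2. ¬((□◇c ∧ ◇b) → ◇(◇c ∧ b)), 0
3. a, 0
4. □◇c ∧ ◇b, 0
5. ¬◇(◇c ∧ b), 0
6. □◇c, 0
7. ◇b, 0
8. b, 1
9. ¬(◇c ∧ b), 1
10. ◇c, 1
11. ¬◇c, 1
12. c, 2
13. ¬c, 2
Accessibility: 0R1, 1R2
Branch closes: c and ¬c both at 2.
(One branch shown.) All branches close.

Unsatisfiable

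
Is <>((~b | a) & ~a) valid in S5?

Tableau for the negation ~<>((~b | a) & ~a):
1. ~<>((~b | a) & ~a), 0
2. ~((~b | a) & ~a), 0
3. a, 0
Accessibility: 0R0
The negation has an open branch (countermodel exists).

No, not valid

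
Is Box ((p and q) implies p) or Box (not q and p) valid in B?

Yes, valid

Tableau for the negation not (Box ((p and q) implies p) or Box (not q and p)):
1. not (Box ((p and q) implies p) or Box (not q and p)), 0
2. not Box ((p and q) implies p), 0
3. not Box (not q and p), 0
4. not ((p and q) implies p), 1
5. p and q, 1
6. not p, 1
7. p, 1
8. q, 1
Accessibility: 0R0, 0R1, 1R0, 1R1
Branch closes: p and not p both at 1.
All branches of the negation close; one closing branch shown above.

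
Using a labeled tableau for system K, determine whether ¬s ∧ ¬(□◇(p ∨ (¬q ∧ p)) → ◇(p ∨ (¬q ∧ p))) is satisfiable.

Satisfiable

1. ¬s ∧ ¬(□◇(p ∨ (¬q ∧ p)) → ◇(p ∨ (¬q ∧ p))), w0
2. ¬s, w0
3. ¬(□◇(p ∨ (¬q ∧ p)) → ◇(p ∨ (¬q ∧ p))), w0
4. □◇(p ∨ (¬q ∧ p)), w0
5. ¬◇(p ∨ (¬q ∧ p)), w0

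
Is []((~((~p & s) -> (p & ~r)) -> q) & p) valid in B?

Tableau for the negation ~[]((~((~p & s) -> (p & ~r)) -> q) & p):
1. ~[]((~((~p & s) -> (p & ~r)) -> q) & p), w0
2. ~((~((~p & s) -> (p & ~r)) -> q) & p), w1
3. ~p, w1
Accessibility: w0Rw0, w0Rw1, w1Rw0, w1Rw1
The negation has an open branch (countermodel exists).

No, not valid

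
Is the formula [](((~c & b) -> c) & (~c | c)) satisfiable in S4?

1. [](((~c & b) -> c) & (~c | c)), w0
2. ((~c & b) -> c) & (~c | c), w0
3. (~c & b) -> c, w0
4. ~c | c, w0
5. c, w0
Accessibility: w0Rw0

Satisfiable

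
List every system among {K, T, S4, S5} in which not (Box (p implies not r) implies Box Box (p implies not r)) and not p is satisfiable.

T-tableau for the formula:
1. not (Box (p implies not r) implies Box Box (p implies not r)) and not p, u
2. not (Box (p implies not r) implies Box Box (p implies not r)), u
3. not p, u
4. Box (p implies not r), u
5. not Box Box (p implies not r), u
6. p implies not r, u
7. not r, u
8. not Box (p implies not r), v
9. p implies not r, v
10. not r, v
11. not (p implies not r), w
12. p, w
13. r, w
Accessibility: uRu, uRv, vRv, vRw, wRw
Complete open branch: satisfiable in T, hence also in K (this T-model is also a K-model).
S4-tableau for the formula:
1. not (Box (p implies not r) implies Box Box (p implies not r)) and not p, u
2. not (Box (p implies not r) implies Box Box (p implies not r)), u
3. not p, u
4. Box (p implies not r), u
5. not Box Box (p implies not r), u
6. p implies not r, u
7. not r, u
8. not Box (p implies not r), v
9. p implies not r, v
10. not r, v
11. not (p implies not r), w
12. p, w
13. r, w
14. p implies not r, w
15. not r, w
Accessibility: uRu, uRv, uRw, vRv, vRw, wRw
Branch closes: r and not r both at w.
Every branch closes (one shown): unsatisfiable in S4, hence also in S5 (every S5-frame is an S4-frame).

K, T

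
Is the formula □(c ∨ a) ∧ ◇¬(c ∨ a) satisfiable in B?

1. □(c ∨ a) ∧ ◇¬(c ∨ a), w0
2. □(c ∨ a), w0   [∧-rule on 1]
3. ◇¬(c ∨ a), w0   [∧-rule on 1]
4. c ∨ a, w0   [□-rule on 2 via w0Rw0]
5. a, w0   [∨-rule on 4 (branches; this branch)]
6. ¬(c ∨ a), w1   [◇-rule on 3: fresh world w1, w0Rw1]
7. ¬c, w1   [¬∨-rule on 6]
8. ¬a, w1   [¬∨-rule on 6]
9. c ∨ a, w1   [□-rule on 2 via w0Rw1]
10. a, w1   [∨-rule on 9 (branches; this branch)]
Accessibility: w0Rw0, w0Rw1, w1Rw0, w1Rw1
Branch closes: a and ¬a both at w1.
(One branch shown.) All branches close.

Unsatisfiable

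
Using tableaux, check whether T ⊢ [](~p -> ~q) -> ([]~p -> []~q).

Yes, valid

Tableau for the negation ~([](~p -> ~q) -> ([]~p -> []~q)):
1. ~([](~p -> ~q) -> ([]~p -> []~q)), u
2. [](~p -> ~q), u   [~->-rule on 1]
3. ~([]~p -> []~q), u   [~->-rule on 1]
4. []~p, u   [~->-rule on 3]
5. ~[]~q, u   [~->-rule on 3]
6. ~p -> ~q, u   [[]-rule on 2 via uRu]
7. ~p, u   [[]-rule on 4 via uRu]
8. ~q, u   [->-rule on 6 (branches; this branch)]
9. q, v   [~[]-rule on 5: fresh world v, uRv]
10. ~p -> ~q, v   [[]-rule on 2 via uRv]
11. ~p, v   [[]-rule on 4 via uRv]
12. ~q, v   [->-rule on 10 (branches; this branch)]
Accessibility: uRu, uRv, vRv
Branch closes: q and ~q both at v.
All branches of the negation close; one closing branch shown above.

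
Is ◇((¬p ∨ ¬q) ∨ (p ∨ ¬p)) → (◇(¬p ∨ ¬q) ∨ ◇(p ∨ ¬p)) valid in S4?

Valid

Tableau for the negation ¬(◇((¬p ∨ ¬q) ∨ (p ∨ ¬p)) → (◇(¬p ∨ ¬q) ∨ ◇(p ∨ ¬p))):
1. ¬(◇((¬p ∨ ¬q) ∨ (p ∨ ¬p)) → (◇(¬p ∨ ¬q) ∨ ◇(p ∨ ¬p))), 0
2. ◇((¬p ∨ ¬q) ∨ (p ∨ ¬p)), 0   [¬→-rule on 1]
3. ¬(◇(¬p ∨ ¬q) ∨ ◇(p ∨ ¬p)), 0   [¬→-rule on 1]
4. ¬◇(¬p ∨ ¬q), 0   [¬∨-rule on 3]
5. ¬◇(p ∨ ¬p), 0   [¬∨-rule on 3]
6. ¬(¬p ∨ ¬q), 0   [¬◇-rule on 4 via 0R0]
7. p, 0   [¬∨-rule on 6]
8. q, 0   [¬∨-rule on 6]
9. ¬(p ∨ ¬p), 0   [¬◇-rule on 5 via 0R0]
10. ¬p, 0   [¬∨-rule on 9]
Accessibility: 0R0
Branch closes: p and ¬p both at 0.
Every branch of the negation's tableau closes; the branch above is one of them.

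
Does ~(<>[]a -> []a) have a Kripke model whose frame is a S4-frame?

1. ~(<>[]a -> []a), w0
2. <>[]a, w0
3. ~[]a, w0
4. []a, w1
5. a, w1
6. ~a, w2
Accessibility: w0Rw0, w0Rw1, w0Rw2, w1Rw1, w2Rw2

Satisfiable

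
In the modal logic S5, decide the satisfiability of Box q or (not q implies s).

1. Box q or (not q implies s), u
2. not q implies s, u
3. s, u
Accessibility: uRu

Satisfiable (open branch found)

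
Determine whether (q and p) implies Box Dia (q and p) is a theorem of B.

Tableau for the negation not ((q and p) implies Box Dia (q and p)):
1. not ((q and p) implies Box Dia (q and p)), w0
2. q and p, w0
3. not Box Dia (q and p), w0
4. q, w0
5. p, w0
6. not Dia (q and p), w1
7. not (q and p), w0
8. not (q and p), w1
9. not p, w0
Accessibility: w0Rw0, w0Rw1, w1Rw0, w1Rw1
Branch closes: p and not p both at w0.
Every branch of the negation's tableau closes; the branch above is one of them.

Valid in B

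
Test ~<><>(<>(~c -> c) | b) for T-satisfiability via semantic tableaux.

Satisfiable (open branch found)

1. ~<><>(<>(~c -> c) | b), u
2. ~<>(<>(~c -> c) | b), u
3. ~(<>(~c -> c) | b), u
4. ~<>(~c -> c), u
5. ~b, u
6. ~(~c -> c), u
7. ~c, u
Accessibility: uRu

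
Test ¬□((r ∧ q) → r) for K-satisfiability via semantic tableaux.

Unsatisfiable

1. ¬□((r ∧ q) → r), w0
2. ¬((r ∧ q) → r), w1
3. r ∧ q, w1
4. ¬r, w1
5. r, w1
6. q, w1
Accessibility: w0Rw1
Branch closes: r and ¬r both at w1.
All branches of the tableau close; one closing branch shown above.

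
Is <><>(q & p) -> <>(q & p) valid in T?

Tableau for the negation ~(<><>(q & p) -> <>(q & p)):
1. ~(<><>(q & p) -> <>(q & p)), u
2. <><>(q & p), u
3. ~<>(q & p), u
4. ~(q & p), u
5. ~p, u
6. <>(q & p), v
7. ~(q & p), v
8. ~p, v
9. q & p, w
10. q, w
11. p, w
Accessibility: uRu, uRv, vRv, vRw, wRw
The negation has an open branch (countermodel exists).

Invalid (countermodel exists)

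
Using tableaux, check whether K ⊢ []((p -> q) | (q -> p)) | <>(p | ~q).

Tableau for the negation ~([]((p -> q) | (q -> p)) | <>(p | ~q)):
1. ~([]((p -> q) | (q -> p)) | <>(p | ~q)), 0
2. ~[]((p -> q) | (q -> p)), 0
3. ~<>(p | ~q), 0
4. ~((p -> q) | (q -> p)), 1
5. ~(p -> q), 1
6. ~(q -> p), 1
7. p, 1
8. ~q, 1
9. q, 1
10. ~p, 1
Accessibility: 0R1
Branch closes: q and ~q both at 1.
Every branch of the negation's tableau closes; the branch above is one of them.

Yes, valid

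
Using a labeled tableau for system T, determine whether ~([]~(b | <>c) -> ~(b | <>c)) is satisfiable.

1. ~([]~(b | <>c) -> ~(b | <>c)), w0
2. []~(b | <>c), w0   [~->-rule on 1]
3. b | <>c, w0   [~->-rule on 1]
4. ~(b | <>c), w0   [[]-rule on 2 via w0Rw0]
5. ~b, w0   [~|-rule on 4]
6. ~<>c, w0   [~|-rule on 4]
7. ~c, w0   [~<>-rule on 6 via w0Rw0]
8. <>c, w0   [|-rule on 3 (branches; this branch)]
9. c, w1   [<>-rule on 8: fresh world w1, w0Rw1]
10. ~(b | <>c), w1   [[]-rule on 2 via w0Rw1]
11. ~b, w1   [~|-rule on 10]
12. ~<>c, w1   [~|-rule on 10]
13. ~c, w1   [~<>-rule on 6 via w0Rw1]
Accessibility: w0Rw0, w0Rw1, w1Rw1
Branch closes: c and ~c both at w1.
Every branch closes; the branch above is one of them.

Unsatisfiable (every branch closes)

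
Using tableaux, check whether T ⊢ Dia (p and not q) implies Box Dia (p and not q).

Tableau for the negation not (Dia (p and not q) implies Box Dia (p and not q)):
1. not (Dia (p and not q) implies Box Dia (p and not q)), u
2. Dia (p and not q), u   [neg-implies-rule on 1]
3. not Box Dia (p and not q), u   [neg-implies-rule on 1]
4. p and not q, v   [Dia-rule on 2: fresh world v, uRv]
5. p, v   [and-rule on 4]
6. not q, v   [and-rule on 4]
7. not Dia (p and not q), w   [neg-Box-rule on 3: fresh world w, uRw]
8. not (p and not q), w   [neg-Dia-rule on 7 via wRw]
9. q, w   [neg-and-rule on 8 (branches; this branch)]
Accessibility: uRu, uRv, uRw, vRv, wRw
The negation has an open branch (countermodel exists).

No, not valid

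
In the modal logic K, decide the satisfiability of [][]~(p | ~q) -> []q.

1. [][]~(p | ~q) -> []q, u
2. []q, u   [->-rule on 1 (branches; this branch)]

Yes, satisfiable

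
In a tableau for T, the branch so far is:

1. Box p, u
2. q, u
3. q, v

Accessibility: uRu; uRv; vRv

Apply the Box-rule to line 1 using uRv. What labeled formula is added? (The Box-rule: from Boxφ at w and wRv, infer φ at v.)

p, v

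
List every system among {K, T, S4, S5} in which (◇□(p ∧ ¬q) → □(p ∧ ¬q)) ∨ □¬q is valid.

S5

S4-tableau for the negation ¬((◇□(p ∧ ¬q) → □(p ∧ ¬q)) ∨ □¬q):
1. ¬((◇□(p ∧ ¬q) → □(p ∧ ¬q)) ∨ □¬q), w0
2. ¬(◇□(p ∧ ¬q) → □(p ∧ ¬q)), w0
3. ¬□¬q, w0
4. ◇□(p ∧ ¬q), w0
5. ¬□(p ∧ ¬q), w0
6. q, w1
7. □(p ∧ ¬q), w2
8. p ∧ ¬q, w2
9. p, w2
10. ¬q, w2
11. ¬(p ∧ ¬q), w3
12. q, w3
Accessibility: w0Rw0, w0Rw1, w0Rw2, w0Rw3, w1Rw1, w2Rw2, w3Rw3
Complete open branch: countermodel on an S4-frame, so not valid in S4, nor in K, T (the same frame is also a K-frame and a T-frame).
S5-tableau for the negation ¬((◇□(p ∧ ¬q) → □(p ∧ ¬q)) ∨ □¬q):
1. ¬((◇□(p ∧ ¬q) → □(p ∧ ¬q)) ∨ □¬q), w0
2. ¬(◇□(p ∧ ¬q) → □(p ∧ ¬q)), w0
3. ¬□¬q, w0
4. ◇□(p ∧ ¬q), w0
5. ¬□(p ∧ ¬q), w0
6. q, w1
7. □(p ∧ ¬q), w2
8. p ∧ ¬q, w0
9. p, w0
10. ¬q, w0
11. p ∧ ¬q, w1
12. p, w1
13. ¬q, w1
Accessibility: w0Rw0, w0Rw1, w0Rw2, w1Rw0, w1Rw1, w1Rw2, w2Rw0, w2Rw1, w2Rw2
Branch closes: q and ¬q both at w1.
Every branch closes (one shown): valid in S5.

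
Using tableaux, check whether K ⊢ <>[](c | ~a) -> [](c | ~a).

Tableau for the negation ~(<>[](c | ~a) -> [](c | ~a)):
1. ~(<>[](c | ~a) -> [](c | ~a)), 0
2. <>[](c | ~a), 0
3. ~[](c | ~a), 0
4. [](c | ~a), 1
5. ~(c | ~a), 2
6. ~c, 2
7. a, 2
Accessibility: 0R1, 0R2
The negation has an open branch (countermodel exists).

No, not valid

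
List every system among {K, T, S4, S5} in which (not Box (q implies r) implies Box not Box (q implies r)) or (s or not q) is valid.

S5

S5-tableau for the negation not ((not Box (q implies r) implies Box not Box (q implies r)) or (s or not q)):
1. not ((not Box (q implies r) implies Box not Box (q implies r)) or (s or not q)), w0
2. not (not Box (q implies r) implies Box not Box (q implies r)), w0
3. not (s or not q), w0
4. not Box (q implies r), w0
5. not Box not Box (q implies r), w0
6. not s, w0
7. q, w0
8. not (q implies r), w1
9. q, w1
10. not r, w1
11. Box (q implies r), w2
12. q implies r, w0
13. q implies r, w1
14. q implies r, w2
15. r, w0
16. r, w1
Accessibility: w0Rw0, w0Rw1, w0Rw2, w1Rw0, w1Rw1, w1Rw2, w2Rw0, w2Rw1, w2Rw2
Branch closes: r and not r both at w1.
Every branch closes (one shown): valid in S5.
S4-tableau for the negation not ((not Box (q implies r) implies Box not Box (q implies r)) or (s or not q)):
1. not ((not Box (q implies r) implies Box not Box (q implies r)) or (s or not q)), w0
2. not (not Box (q implies r) implies Box not Box (q implies r)), w0
3. not (s or not q), w0
4. not Box (q implies r), w0
5. not Box not Box (q implies r), w0
6. not s, w0
7. q, w0
8. not (q implies r), w1
9. q, w1
10. not r, w1
11. Box (q implies r), w2
12. q implies r, w2
13. r, w2
Accessibility: w0Rw0, w0Rw1, w0Rw2, w1Rw1, w2Rw2
Complete open branch: countermodel on an S4-frame, so not valid in S4, nor in K, T (the same frame is also a K-frame and a T-frame).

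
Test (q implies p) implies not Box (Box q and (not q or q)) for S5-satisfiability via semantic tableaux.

Yes, satisfiable

1. (q implies p) implies not Box (Box q and (not q or q)), 0
2. not Box (Box q and (not q or q)), 0
3. not (Box q and (not q or q)), 1
4. not Box q, 1
5. not q, 2
Accessibility: 0R0, 0R1, 0R2, 1R0, 1R1, 1R2, 2R0, 2R1, 2R2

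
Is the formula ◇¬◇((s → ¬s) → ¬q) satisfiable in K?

1. ◇¬◇((s → ¬s) → ¬q), 0
2. ¬◇((s → ¬s) → ¬q), 1
Accessibility: 0R1

Satisfiable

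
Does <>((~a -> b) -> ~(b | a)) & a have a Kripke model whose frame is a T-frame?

Satisfiable

1. <>((~a -> b) -> ~(b | a)) & a, 0
2. <>((~a -> b) -> ~(b | a)), 0
3. a, 0
4. (~a -> b) -> ~(b | a), 1
5. ~(b | a), 1
6. ~b, 1
7. ~a, 1
Accessibility: 0R0, 0R1, 1R1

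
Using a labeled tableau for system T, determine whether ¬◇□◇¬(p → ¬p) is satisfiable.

1. ¬◇□◇¬(p → ¬p), 0
2. ¬□◇¬(p → ¬p), 0
3. ¬◇¬(p → ¬p), 1
4. ¬□◇¬(p → ¬p), 1
5. p → ¬p, 1
6. ¬p, 1
7. ¬◇¬(p → ¬p), 2
8. p → ¬p, 2
9. ¬p, 2
Accessibility: 0R0, 0R1, 1R1, 1R2, 2R2

Yes, satisfiable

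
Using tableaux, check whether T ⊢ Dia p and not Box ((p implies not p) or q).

Tableau for the negation not (Dia p and not Box ((p implies not p) or q)):
1. not (Dia p and not Box ((p implies not p) or q)), 0
2. Box ((p implies not p) or q), 0
3. (p implies not p) or q, 0
4. q, 0
Accessibility: 0R0
The negation has an open branch (countermodel exists).

Invalid (countermodel exists)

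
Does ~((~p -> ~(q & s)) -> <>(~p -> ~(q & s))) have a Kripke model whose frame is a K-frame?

1. ~((~p -> ~(q & s)) -> <>(~p -> ~(q & s))), u
2. ~p -> ~(q & s), u
3. ~<>(~p -> ~(q & s)), u
4. ~(q & s), u
5. ~s, u

Yes, satisfiable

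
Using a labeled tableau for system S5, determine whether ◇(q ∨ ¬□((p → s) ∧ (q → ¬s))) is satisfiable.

Satisfiable (open branch found)

1. ◇(q ∨ ¬□((p → s) ∧ (q → ¬s))), 0
2. q ∨ ¬□((p → s) ∧ (q → ¬s)), 1
3. ¬□((p → s) ∧ (q → ¬s)), 1
4. ¬((p → s) ∧ (q → ¬s)), 2
5. ¬(q → ¬s), 2
6. q, 2
7. s, 2
Accessibility: 0R0, 0R1, 0R2, 1R0, 1R1, 1R2, 2R0, 2R1, 2R2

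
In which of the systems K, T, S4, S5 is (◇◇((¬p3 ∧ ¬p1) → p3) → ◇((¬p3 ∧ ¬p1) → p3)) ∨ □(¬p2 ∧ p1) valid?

S4, S5

T-tableau for the negation ¬((◇◇((¬p3 ∧ ¬p1) → p3) → ◇((¬p3 ∧ ¬p1) → p3)) ∨ □(¬p2 ∧ p1)):
1. ¬((◇◇((¬p3 ∧ ¬p1) → p3) → ◇((¬p3 ∧ ¬p1) → p3)) ∨ □(¬p2 ∧ p1)), 0
2. ¬(◇◇((¬p3 ∧ ¬p1) → p3) → ◇((¬p3 ∧ ¬p1) → p3)), 0
3. ¬□(¬p2 ∧ p1), 0
4. ◇◇((¬p3 ∧ ¬p1) → p3), 0
5. ¬◇((¬p3 ∧ ¬p1) → p3), 0
6. ¬((¬p3 ∧ ¬p1) → p3), 0
7. ¬p3 ∧ ¬p1, 0
8. ¬p3, 0
9. ¬p1, 0
10. ¬(¬p2 ∧ p1), 1
11. ¬((¬p3 ∧ ¬p1) → p3), 1
12. ¬p3 ∧ ¬p1, 1
13. ¬p3, 1
14. ¬p1, 1
15. ◇((¬p3 ∧ ¬p1) → p3), 2
16. ¬((¬p3 ∧ ¬p1) → p3), 2
17. ¬p3 ∧ ¬p1, 2
18. ¬p3, 2
19. ¬p1, 2
20. (¬p3 ∧ ¬p1) → p3, 3
21. p3, 3
Accessibility: 0R0, 0R1, 0R2, 1R1, 2R2, 2R3, 3R3
Complete open branch: countermodel on a T-frame, so not valid in T, nor in K (the same frame is also a K-frame).
S4-tableau for the negation ¬((◇◇((¬p3 ∧ ¬p1) → p3) → ◇((¬p3 ∧ ¬p1) → p3)) ∨ □(¬p2 ∧ p1)):
1. ¬((◇◇((¬p3 ∧ ¬p1) → p3) → ◇((¬p3 ∧ ¬p1) → p3)) ∨ □(¬p2 ∧ p1)), 0
2. ¬(◇◇((¬p3 ∧ ¬p1) → p3) → ◇((¬p3 ∧ ¬p1) → p3)), 0
3. ¬□(¬p2 ∧ p1), 0
4. ◇◇((¬p3 ∧ ¬p1) → p3), 0
5. ¬◇((¬p3 ∧ ¬p1) → p3), 0
6. ¬((¬p3 ∧ ¬p1) → p3), 0
7. ¬p3 ∧ ¬p1, 0
8. ¬p3, 0
9. ¬p1, 0
10. ¬(¬p2 ∧ p1), 1
11. ¬((¬p3 ∧ ¬p1) → p3), 1
12. ¬p3 ∧ ¬p1, 1
13. ¬p3, 1
14. ¬p1, 1
15. ◇((¬p3 ∧ ¬p1) → p3), 2
16. ¬((¬p3 ∧ ¬p1) → p3), 2
17. ¬p3 ∧ ¬p1, 2
18. ¬p3, 2
19. ¬p1, 2
20. (¬p3 ∧ ¬p1) → p3, 3
21. ¬((¬p3 ∧ ¬p1) → p3), 3
22. ¬p3 ∧ ¬p1, 3
23. ¬p3, 3
24. ¬p1, 3
25. ¬(¬p3 ∧ ¬p1), 3
26. p1, 3
Accessibility: 0R0, 0R1, 0R2, 0R3, 1R1, 2R2, 2R3, 3R3
Branch closes: p1 and ¬p1 both at 3.
Every branch closes (one shown): valid in S4, hence also in S5 (every theorem of S4 is a theorem of S5).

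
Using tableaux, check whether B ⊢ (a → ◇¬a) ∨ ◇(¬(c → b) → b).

Tableau for the negation ¬((a → ◇¬a) ∨ ◇(¬(c → b) → b)):
1. ¬((a → ◇¬a) ∨ ◇(¬(c → b) → b)), 0
2. ¬(a → ◇¬a), 0
3. ¬◇(¬(c → b) → b), 0
4. a, 0
5. ¬◇¬a, 0
6. ¬(¬(c → b) → b), 0
7. ¬(c → b), 0
8. ¬b, 0
9. c, 0
Accessibility: 0R0
The negation has an open branch (countermodel exists).

Invalid (countermodel exists)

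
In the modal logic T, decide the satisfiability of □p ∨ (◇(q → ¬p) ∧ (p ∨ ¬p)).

Satisfiable (open branch found)

1. □p ∨ (◇(q → ¬p) ∧ (p ∨ ¬p)), u
2. ◇(q → ¬p) ∧ (p ∨ ¬p), u
3. ◇(q → ¬p), u
4. p ∨ ¬p, u
5. ¬p, u
6. q → ¬p, v
7. ¬p, v
Accessibility: uRu, uRv, vRv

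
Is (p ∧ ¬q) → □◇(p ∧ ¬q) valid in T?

Tableau for the negation ¬((p ∧ ¬q) → □◇(p ∧ ¬q)):
1. ¬((p ∧ ¬q) → □◇(p ∧ ¬q)), w0
2. p ∧ ¬q, w0
3. ¬□◇(p ∧ ¬q), w0
4. p, w0
5. ¬q, w0
6. ¬◇(p ∧ ¬q), w1
7. ¬(p ∧ ¬q), w1
8. q, w1
Accessibility: w0Rw0, w0Rw1, w1Rw1
The negation has an open branch (countermodel exists).

Invalid (countermodel exists)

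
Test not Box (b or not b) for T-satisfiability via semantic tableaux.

1. not Box (b or not b), u
2. not (b or not b), v
3. not b, v
4. b, v
Accessibility: uRu, uRv, vRv
Branch closes: b and not b both at v.
All branches of the tableau close; one closing branch shown above.

Unsatisfiable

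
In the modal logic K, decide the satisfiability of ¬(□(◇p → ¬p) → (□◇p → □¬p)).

1. ¬(□(◇p → ¬p) → (□◇p → □¬p)), w0
2. □(◇p → ¬p), w0
3. ¬(□◇p → □¬p), w0
4. □◇p, w0
5. ¬□¬p, w0
6. p, w1
7. ◇p → ¬p, w1
8. ◇p, w1
9. ¬◇p, w1
10. p, w2
11. ¬p, w2
Accessibility: w0Rw1, w1Rw2
Branch closes: p and ¬p both at w2.
All branches of the tableau close; one closing branch shown above.

Unsatisfiable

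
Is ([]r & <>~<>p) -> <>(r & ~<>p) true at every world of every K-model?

Tableau for the negation ~(([]r & <>~<>p) -> <>(r & ~<>p)):
1. ~(([]r & <>~<>p) -> <>(r & ~<>p)), 0
2. []r & <>~<>p, 0   [~->-rule on 1]
3. ~<>(r & ~<>p), 0   [~->-rule on 1]
4. []r, 0   [&-rule on 2]
5. <>~<>p, 0   [&-rule on 2]
6. ~<>p, 1   [<>-rule on 5: fresh world 1, 0R1]
7. ~(r & ~<>p), 1   [~<>-rule on 3 via 0R1]
8. r, 1   [[]-rule on 4 via 0R1]
9. <>p, 1   [~&-rule on 7 (branches; this branch)]
10. p, 2   [<>-rule on 9: fresh world 2, 1R2]
11. ~p, 2   [~<>-rule on 6 via 1R2]
Accessibility: 0R1, 1R2
Branch closes: p and ~p both at 2.
All branches of the negation close; one closing branch shown above.

Yes, valid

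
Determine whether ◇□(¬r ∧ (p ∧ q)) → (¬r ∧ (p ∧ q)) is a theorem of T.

Tableau for the negation ¬(◇□(¬r ∧ (p ∧ q)) → (¬r ∧ (p ∧ q))):
1. ¬(◇□(¬r ∧ (p ∧ q)) → (¬r ∧ (p ∧ q))), 0
2. ◇□(¬r ∧ (p ∧ q)), 0
3. ¬(¬r ∧ (p ∧ q)), 0
4. ¬(p ∧ q), 0
5. ¬q, 0
6. □(¬r ∧ (p ∧ q)), 1
7. ¬r ∧ (p ∧ q), 1
8. ¬r, 1
9. p ∧ q, 1
10. p, 1
11. q, 1
Accessibility: 0R0, 0R1, 1R1
The negation has an open branch (countermodel exists).

No, not valid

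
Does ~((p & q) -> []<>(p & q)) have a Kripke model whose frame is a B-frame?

1. ~((p & q) -> []<>(p & q)), 0
2. p & q, 0
3. ~[]<>(p & q), 0
4. p, 0
5. q, 0
6. ~<>(p & q), 1
7. ~(p & q), 0
8. ~(p & q), 1
9. ~q, 0
Accessibility: 0R0, 0R1, 1R0, 1R1
Branch closes: q and ~q both at 0.
(One branch shown.) All branches close.

Unsatisfiable (every branch closes)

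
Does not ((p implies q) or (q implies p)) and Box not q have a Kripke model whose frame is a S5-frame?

Unsatisfiable

1. not ((p implies q) or (q implies p)) and Box not q, u
2. not ((p implies q) or (q implies p)), u
3. Box not q, u
4. not (p implies q), u
5. not (q implies p), u
6. p, u
7. not q, u
8. q, u
9. not p, u
Accessibility: uRu
Branch closes: q and not q both at u.
(One branch shown.) All branches close.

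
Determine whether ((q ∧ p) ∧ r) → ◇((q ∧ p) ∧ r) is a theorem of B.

Valid in B

Tableau for the negation ¬(((q ∧ p) ∧ r) → ◇((q ∧ p) ∧ r)):
1. ¬(((q ∧ p) ∧ r) → ◇((q ∧ p) ∧ r)), w0
2. (q ∧ p) ∧ r, w0
3. ¬◇((q ∧ p) ∧ r), w0
4. q ∧ p, w0
5. r, w0
6. q, w0
7. p, w0
8. ¬((q ∧ p) ∧ r), w0
9. ¬(q ∧ p), w0
10. ¬p, w0
Accessibility: w0Rw0
Branch closes: p and ¬p both at w0.
Every branch of the negation's tableau closes; the branch above is one of them.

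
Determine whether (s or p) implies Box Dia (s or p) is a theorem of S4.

Tableau for the negation not ((s or p) implies Box Dia (s or p)):
1. not ((s or p) implies Box Dia (s or p)), 0
2. s or p, 0
3. not Box Dia (s or p), 0
4. p, 0
5. not Dia (s or p), 1
6. not (s or p), 1
7. not s, 1
8. not p, 1
Accessibility: 0R0, 0R1, 1R1
The negation has an open branch (countermodel exists).

No, not valid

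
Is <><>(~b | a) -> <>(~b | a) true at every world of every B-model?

Tableau for the negation ~(<><>(~b | a) -> <>(~b | a)):
1. ~(<><>(~b | a) -> <>(~b | a)), 0
2. <><>(~b | a), 0   [~->-rule on 1]
3. ~<>(~b | a), 0   [~->-rule on 1]
4. ~(~b | a), 0   [~<>-rule on 3 via 0R0]
5. b, 0   [~|-rule on 4]
6. ~a, 0   [~|-rule on 4]
7. <>(~b | a), 1   [<>-rule on 2: fresh world 1, 0R1]
8. ~(~b | a), 1   [~<>-rule on 3 via 0R1]
9. b, 1   [~|-rule on 8]
10. ~a, 1   [~|-rule on 8]
11. ~b | a, 2   [<>-rule on 7: fresh world 2, 1R2]
12. a, 2   [|-rule on 11 (branches; this branch)]
Accessibility: 0R0, 0R1, 1R0, 1R1, 1R2, 2R1, 2R2
The negation has an open branch (countermodel exists).

Not valid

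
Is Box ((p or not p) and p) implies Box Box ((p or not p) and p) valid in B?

Tableau for the negation not (Box ((p or not p) and p) implies Box Box ((p or not p) and p)):
1. not (Box ((p or not p) and p) implies Box Box ((p or not p) and p)), w0
2. Box ((p or not p) and p), w0
3. not Box Box ((p or not p) and p), w0
4. (p or not p) and p, w0
5. p or not p, w0
6. p, w0
7. not Box ((p or not p) and p), w1
8. (p or not p) and p, w1
9. p or not p, w1
10. p, w1
11. not ((p or not p) and p), w2
12. not p, w2
Accessibility: w0Rw0, w0Rw1, w1Rw0, w1Rw1, w1Rw2, w2Rw1, w2Rw2
The negation has an open branch (countermodel exists).

No, not valid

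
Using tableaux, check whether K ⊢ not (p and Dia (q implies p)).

Not valid

Tableau for the negation p and Dia (q implies p):
1. p and Dia (q implies p), w0
2. p, w0
3. Dia (q implies p), w0
4. q implies p, w1
5. p, w1
Accessibility: w0Rw1
The negation has an open branch (countermodel exists).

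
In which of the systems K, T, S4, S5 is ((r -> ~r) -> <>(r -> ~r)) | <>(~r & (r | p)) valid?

T-tableau for the negation ~(((r -> ~r) -> <>(r -> ~r)) | <>(~r & (r | p))):
1. ~(((r -> ~r) -> <>(r -> ~r)) | <>(~r & (r | p))), w0
2. ~((r -> ~r) -> <>(r -> ~r)), w0   [~|-rule on 1]
3. ~<>(~r & (r | p)), w0   [~|-rule on 1]
4. r -> ~r, w0   [~->-rule on 2]
5. ~<>(r -> ~r), w0   [~->-rule on 2]
6. ~(~r & (r | p)), w0   [~<>-rule on 3 via w0Rw0]
7. ~(r -> ~r), w0   [~<>-rule on 5 via w0Rw0]
8. r, w0   [~->-rule on 7]
9. ~r, w0   [->-rule on 4 (branches; this branch)]
Accessibility: w0Rw0
Branch closes: r and ~r both at w0.
Every branch closes (one shown): valid in T, hence also in S4, S5 (every theorem of T is a theorem of S4 and S5).
K-tableau for the negation ~(((r -> ~r) -> <>(r -> ~r)) | <>(~r & (r | p))):
1. ~(((r -> ~r) -> <>(r -> ~r)) | <>(~r & (r | p))), w0
2. ~((r -> ~r) -> <>(r -> ~r)), w0   [~|-rule on 1]
3. ~<>(~r & (r | p)), w0   [~|-rule on 1]
4. r -> ~r, w0   [~->-rule on 2]
5. ~<>(r -> ~r), w0   [~->-rule on 2]
6. ~r, w0   [->-rule on 4 (branches; this branch)]
Complete open branch: countermodel on a K-frame, so not valid in K.

T, S4, S5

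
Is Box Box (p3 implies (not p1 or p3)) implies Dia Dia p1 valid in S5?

Not valid

Tableau for the negation not (Box Box (p3 implies (not p1 or p3)) implies Dia Dia p1):
1. not (Box Box (p3 implies (not p1 or p3)) implies Dia Dia p1), u
2. Box Box (p3 implies (not p1 or p3)), u
3. not Dia Dia p1, u
4. Box (p3 implies (not p1 or p3)), u
5. not Dia p1, u
6. p3 implies (not p1 or p3), u
7. not p1, u
8. not p1 or p3, u
9. p3, u
Accessibility: uRu
The negation has an open branch (countermodel exists).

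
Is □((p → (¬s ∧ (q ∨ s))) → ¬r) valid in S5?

Invalid (countermodel exists)

Tableau for the negation ¬□((p → (¬s ∧ (q ∨ s))) → ¬r):
1. ¬□((p → (¬s ∧ (q ∨ s))) → ¬r), 0
2. ¬((p → (¬s ∧ (q ∨ s))) → ¬r), 1
3. p → (¬s ∧ (q ∨ s)), 1
4. r, 1
5. ¬s ∧ (q ∨ s), 1
6. ¬s, 1
7. q ∨ s, 1
8. q, 1
Accessibility: 0R0, 0R1, 1R0, 1R1
The negation has an open branch (countermodel exists).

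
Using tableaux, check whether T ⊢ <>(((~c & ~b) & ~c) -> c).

Tableau for the negation ~<>(((~c & ~b) & ~c) -> c):
1. ~<>(((~c & ~b) & ~c) -> c), u
2. ~(((~c & ~b) & ~c) -> c), u
3. (~c & ~b) & ~c, u
4. ~c, u
5. ~c & ~b, u
6. ~b, u
Accessibility: uRu
The negation has an open branch (countermodel exists).

Not valid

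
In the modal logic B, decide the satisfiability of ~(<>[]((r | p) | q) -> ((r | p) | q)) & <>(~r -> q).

1. ~(<>[]((r | p) | q) -> ((r | p) | q)) & <>(~r -> q), u
2. ~(<>[]((r | p) | q) -> ((r | p) | q)), u   [&-rule on 1]
3. <>(~r -> q), u   [&-rule on 1]
4. <>[]((r | p) | q), u   [~->-rule on 2]
5. ~((r | p) | q), u   [~->-rule on 2]
6. ~(r | p), u   [~|-rule on 5]
7. ~q, u   [~|-rule on 5]
8. ~r, u   [~|-rule on 6]
9. ~p, u   [~|-rule on 6]
10. ~r -> q, v   [<>-rule on 3: fresh world v, uRv]
11. q, v   [->-rule on 10 (branches; this branch)]
12. []((r | p) | q), w   [<>-rule on 4: fresh world w, uRw]
13. (r | p) | q, u   [[]-rule on 12 via wRu]
14. (r | p) | q, w   [[]-rule on 12 via wRw]
15. r | p, u   [|-rule on 13 (branches; this branch)]
16. q, w   [|-rule on 14 (branches; this branch)]
17. p, u   [|-rule on 15 (branches; this branch)]
Accessibility: uRu, uRv, uRw, vRu, vRv, wRu, wRw
Branch closes: p and ~p both at u.
(One branch shown.) All branches close.

Unsatisfiable (every branch closes)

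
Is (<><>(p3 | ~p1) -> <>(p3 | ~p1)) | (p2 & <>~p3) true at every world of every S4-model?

Valid in S4

Tableau for the negation ~((<><>(p3 | ~p1) -> <>(p3 | ~p1)) | (p2 & <>~p3)):
1. ~((<><>(p3 | ~p1) -> <>(p3 | ~p1)) | (p2 & <>~p3)), w0
2. ~(<><>(p3 | ~p1) -> <>(p3 | ~p1)), w0   [~|-rule on 1]
3. ~(p2 & <>~p3), w0   [~|-rule on 1]
4. <><>(p3 | ~p1), w0   [~->-rule on 2]
5. ~<>(p3 | ~p1), w0   [~->-rule on 2]
6. ~(p3 | ~p1), w0   [~<>-rule on 5 via w0Rw0]
7. ~p3, w0   [~|-rule on 6]
8. p1, w0   [~|-rule on 6]
9. ~p2, w0   [~&-rule on 3 (branches; this branch)]
10. <>(p3 | ~p1), w1   [<>-rule on 4: fresh world w1, w0Rw1]
11. ~(p3 | ~p1), w1   [~<>-rule on 5 via w0Rw1]
12. ~p3, w1   [~|-rule on 11]
13. p1, w1   [~|-rule on 11]
14. p3 | ~p1, w2   [<>-rule on 10: fresh world w2, w1Rw2]
15. ~(p3 | ~p1), w2   [~<>-rule on 5 via w0Rw2]
16. ~p3, w2   [~|-rule on 15]
17. p1, w2   [~|-rule on 15]
18. ~p1, w2   [|-rule on 14 (branches; this branch)]
Accessibility: w0Rw0, w0Rw1, w0Rw2, w1Rw1, w1Rw2, w2Rw2
Branch closes: p1 and ~p1 both at w2.
Every branch of the negation's tableau closes; the branch above is one of them.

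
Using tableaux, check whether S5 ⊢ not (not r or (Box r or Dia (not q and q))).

Tableau for the negation not r or (Box r or Dia (not q and q)):
1. not r or (Box r or Dia (not q and q)), u
2. Box r or Dia (not q and q), u
3. Box r, u
4. r, u
Accessibility: uRu
The negation has an open branch (countermodel exists).

Invalid (countermodel exists)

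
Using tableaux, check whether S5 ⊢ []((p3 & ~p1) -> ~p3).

Tableau for the negation ~[]((p3 & ~p1) -> ~p3):
1. ~[]((p3 & ~p1) -> ~p3), w0
2. ~((p3 & ~p1) -> ~p3), w1
3. p3 & ~p1, w1
4. p3, w1
5. ~p1, w1
Accessibility: w0Rw0, w0Rw1, w1Rw0, w1Rw1
The negation has an open branch (countermodel exists).

No, not valid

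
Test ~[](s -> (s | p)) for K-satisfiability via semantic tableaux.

Unsatisfiable

1. ~[](s -> (s | p)), w0
2. ~(s -> (s | p)), w1
3. s, w1
4. ~(s | p), w1
5. ~s, w1
6. ~p, w1
Accessibility: w0Rw1
Branch closes: s and ~s both at w1.
Every branch closes; the branch above is one of them.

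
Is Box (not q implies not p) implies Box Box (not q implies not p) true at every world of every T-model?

Tableau for the negation not (Box (not q implies not p) implies Box Box (not q implies not p)):
1. not (Box (not q implies not p) implies Box Box (not q implies not p)), 0
2. Box (not q implies not p), 0
3. not Box Box (not q implies not p), 0
4. not q implies not p, 0
5. not p, 0
6. not Box (not q implies not p), 1
7. not q implies not p, 1
8. not p, 1
9. not (not q implies not p), 2
10. not q, 2
11. p, 2
Accessibility: 0R0, 0R1, 1R1, 1R2, 2R2
The negation has an open branch (countermodel exists).

Invalid (countermodel exists)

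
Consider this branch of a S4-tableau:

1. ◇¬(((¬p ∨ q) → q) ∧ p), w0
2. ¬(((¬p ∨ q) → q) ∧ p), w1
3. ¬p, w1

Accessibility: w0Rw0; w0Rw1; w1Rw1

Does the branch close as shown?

Open

No world carries both an atom and its negation.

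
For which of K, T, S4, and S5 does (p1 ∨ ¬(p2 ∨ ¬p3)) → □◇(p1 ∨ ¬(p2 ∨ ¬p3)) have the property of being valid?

S5

S4-tableau for the negation ¬((p1 ∨ ¬(p2 ∨ ¬p3)) → □◇(p1 ∨ ¬(p2 ∨ ¬p3))):
1. ¬((p1 ∨ ¬(p2 ∨ ¬p3)) → □◇(p1 ∨ ¬(p2 ∨ ¬p3))), u
2. p1 ∨ ¬(p2 ∨ ¬p3), u
3. ¬□◇(p1 ∨ ¬(p2 ∨ ¬p3)), u
4. ¬(p2 ∨ ¬p3), u
5. ¬p2, u
6. p3, u
7. ¬◇(p1 ∨ ¬(p2 ∨ ¬p3)), v
8. ¬(p1 ∨ ¬(p2 ∨ ¬p3)), v
9. ¬p1, v
10. p2 ∨ ¬p3, v
11. ¬p3, v
Accessibility: uRu, uRv, vRv
Complete open branch: countermodel on an S4-frame, so not valid in S4, nor in K, T (the same frame is also a K-frame and a T-frame).
S5-tableau for the negation ¬((p1 ∨ ¬(p2 ∨ ¬p3)) → □◇(p1 ∨ ¬(p2 ∨ ¬p3))):
1. ¬((p1 ∨ ¬(p2 ∨ ¬p3)) → □◇(p1 ∨ ¬(p2 ∨ ¬p3))), u
2. p1 ∨ ¬(p2 ∨ ¬p3), u
3. ¬□◇(p1 ∨ ¬(p2 ∨ ¬p3)), u
4. ¬(p2 ∨ ¬p3), u
5. ¬p2, u
6. p3, u
7. ¬◇(p1 ∨ ¬(p2 ∨ ¬p3)), v
8. ¬(p1 ∨ ¬(p2 ∨ ¬p3)), u
9. ¬p1, u
10. p2 ∨ ¬p3, u
11. ¬(p1 ∨ ¬(p2 ∨ ¬p3)), v
12. ¬p1, v
13. p2 ∨ ¬p3, v
14. ¬p3, u
Accessibility: uRu, uRv, vRu, vRv
Branch closes: p3 and ¬p3 both at u.
Every branch closes (one shown): valid in S5.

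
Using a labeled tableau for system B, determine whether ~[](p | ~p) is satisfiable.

1. ~[](p | ~p), w0
2. ~(p | ~p), w1
3. ~p, w1
4. p, w1
Accessibility: w0Rw0, w0Rw1, w1Rw0, w1Rw1
Branch closes: p and ~p both at w1.
(One branch shown.) All branches close.

Unsatisfiable (every branch closes)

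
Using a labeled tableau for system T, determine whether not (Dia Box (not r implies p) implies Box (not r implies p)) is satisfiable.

Satisfiable

1. not (Dia Box (not r implies p) implies Box (not r implies p)), u
2. Dia Box (not r implies p), u
3. not Box (not r implies p), u
4. Box (not r implies p), v
5. not r implies p, v
6. p, v
7. not (not r implies p), w
8. not r, w
9. not p, w
Accessibility: uRu, uRv, uRw, vRv, wRw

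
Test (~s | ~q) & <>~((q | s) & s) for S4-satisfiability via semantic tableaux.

1. (~s | ~q) & <>~((q | s) & s), u
2. ~s | ~q, u
3. <>~((q | s) & s), u
4. ~q, u
5. ~((q | s) & s), v
6. ~s, v
Accessibility: uRu, uRv, vRv

Yes, satisfiable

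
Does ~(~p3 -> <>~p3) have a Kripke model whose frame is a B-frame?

1. ~(~p3 -> <>~p3), u
2. ~p3, u   [~->-rule on 1]
3. ~<>~p3, u   [~->-rule on 1]
4. p3, u   [~<>-rule on 3 via uRu]
Accessibility: uRu
Branch closes: p3 and ~p3 both at u.
(One branch shown.) All branches close.

Unsatisfiable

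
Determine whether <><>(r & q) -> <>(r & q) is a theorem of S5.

Valid

Tableau for the negation ~(<><>(r & q) -> <>(r & q)):
1. ~(<><>(r & q) -> <>(r & q)), 0
2. <><>(r & q), 0   [~->-rule on 1]
3. ~<>(r & q), 0   [~->-rule on 1]
4. ~(r & q), 0   [~<>-rule on 3 via 0R0]
5. ~q, 0   [~&-rule on 4 (branches; this branch)]
6. <>(r & q), 1   [<>-rule on 2: fresh world 1, 0R1]
7. ~(r & q), 1   [~<>-rule on 3 via 0R1]
8. ~q, 1   [~&-rule on 7 (branches; this branch)]
9. r & q, 2   [<>-rule on 6: fresh world 2, 1R2]
10. r, 2   [&-rule on 9]
11. q, 2   [&-rule on 9]
12. ~(r & q), 2   [~<>-rule on 3 via 0R2]
13. ~q, 2   [~&-rule on 12 (branches; this branch)]
Accessibility: 0R0, 0R1, 0R2, 1R0, 1R1, 1R2, 2R0, 2R1, 2R2
Branch closes: q and ~q both at 2.
All branches of the negation close; one closing branch shown above.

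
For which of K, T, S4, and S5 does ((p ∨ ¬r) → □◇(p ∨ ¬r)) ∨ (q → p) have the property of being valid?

S5-tableau for the negation ¬(((p ∨ ¬r) → □◇(p ∨ ¬r)) ∨ (q → p)):
1. ¬(((p ∨ ¬r) → □◇(p ∨ ¬r)) ∨ (q → p)), 0
2. ¬((p ∨ ¬r) → □◇(p ∨ ¬r)), 0   [¬∨-rule on 1]
3. ¬(q → p), 0   [¬∨-rule on 1]
4. p ∨ ¬r, 0   [¬→-rule on 2]
5. ¬□◇(p ∨ ¬r), 0   [¬→-rule on 2]
6. q, 0   [¬→-rule on 3]
7. ¬p, 0   [¬→-rule on 3]
8. ¬r, 0   [∨-rule on 4 (branches; this branch)]
9. ¬◇(p ∨ ¬r), 1   [¬□-rule on 5: fresh world 1, 0R1]
10. ¬(p ∨ ¬r), 0   [¬◇-rule on 9 via 1R0]
11. r, 0   [¬∨-rule on 10]
Accessibility: 0R0, 0R1, 1R0, 1R1
Branch closes: r and ¬r both at 0.
Every branch closes (one shown): valid in S5.
S4-tableau for the negation ¬(((p ∨ ¬r) → □◇(p ∨ ¬r)) ∨ (q → p)):
1. ¬(((p ∨ ¬r) → □◇(p ∨ ¬r)) ∨ (q → p)), 0
2. ¬((p ∨ ¬r) → □◇(p ∨ ¬r)), 0   [¬∨-rule on 1]
3. ¬(q → p), 0   [¬∨-rule on 1]
4. p ∨ ¬r, 0   [¬→-rule on 2]
5. ¬□◇(p ∨ ¬r), 0   [¬→-rule on 2]
6. q, 0   [¬→-rule on 3]
7. ¬p, 0   [¬→-rule on 3]
8. ¬r, 0   [∨-rule on 4 (branches; this branch)]
9. ¬◇(p ∨ ¬r), 1   [¬□-rule on 5: fresh world 1, 0R1]
10. ¬(p ∨ ¬r), 1   [¬◇-rule on 9 via 1R1]
11. ¬p, 1   [¬∨-rule on 10]
12. r, 1   [¬∨-rule on 10]
Accessibility: 0R0, 0R1, 1R1
Complete open branch: countermodel on an S4-frame, so not valid in S4, nor in K, T (the same frame is also a K-frame and a T-frame).

S5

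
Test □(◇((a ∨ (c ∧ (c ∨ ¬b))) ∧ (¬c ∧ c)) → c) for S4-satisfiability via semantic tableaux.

1. □(◇((a ∨ (c ∧ (c ∨ ¬b))) ∧ (¬c ∧ c)) → c), 0
2. ◇((a ∨ (c ∧ (c ∨ ¬b))) ∧ (¬c ∧ c)) → c, 0
3. c, 0
Accessibility: 0R0

Satisfiable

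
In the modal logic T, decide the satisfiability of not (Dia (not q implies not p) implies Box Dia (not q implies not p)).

1. not (Dia (not q implies not p) implies Box Dia (not q implies not p)), u
2. Dia (not q implies not p), u
3. not Box Dia (not q implies not p), u
4. not q implies not p, v
5. not p, v
6. not Dia (not q implies not p), w
7. not (not q implies not p), w
8. not q, w
9. p, w
Accessibility: uRu, uRv, uRw, vRv, wRw

Satisfiable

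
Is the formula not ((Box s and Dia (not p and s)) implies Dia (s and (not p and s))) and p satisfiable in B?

1. not ((Box s and Dia (not p and s)) implies Dia (s and (not p and s))) and p, u
2. not ((Box s and Dia (not p and s)) implies Dia (s and (not p and s))), u
3. p, u
4. Box s and Dia (not p and s), u
5. not Dia (s and (not p and s)), u
6. Box s, u
7. Dia (not p and s), u
8. not (s and (not p and s)), u
9. s, u
10. not (not p and s), u
11. not p and s, v
12. not p, v
13. s, v
14. not (s and (not p and s)), v
15. not (not p and s), v
16. not s, v
Accessibility: uRu, uRv, vRu, vRv
Branch closes: s and not s both at v.
Every branch closes; the branch above is one of them.

No, unsatisfiable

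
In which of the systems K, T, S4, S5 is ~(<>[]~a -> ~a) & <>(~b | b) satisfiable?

K, T, S4

S4-tableau for the formula:
1. ~(<>[]~a -> ~a) & <>(~b | b), u
2. ~(<>[]~a -> ~a), u
3. <>(~b | b), u
4. <>[]~a, u
5. a, u
6. ~b | b, v
7. b, v
8. []~a, w
9. ~a, w
Accessibility: uRu, uRv, uRw, vRv, wRw
Complete open branch: satisfiable in S4, hence also in K, T (this S4-model is also a K-model and a T-model).
S5-tableau for the formula:
1. ~(<>[]~a -> ~a) & <>(~b | b), u
2. ~(<>[]~a -> ~a), u
3. <>(~b | b), u
4. <>[]~a, u
5. a, u
6. ~b | b, v
7. b, v
8. []~a, w
9. ~a, u
Accessibility: uRu, uRv, uRw, vRu, vRv, vRw, wRu, wRv, wRw
Branch closes: a and ~a both at u.
Every branch closes (one shown): unsatisfiable in S5.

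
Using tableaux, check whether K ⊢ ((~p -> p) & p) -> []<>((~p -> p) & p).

Tableau for the negation ~(((~p -> p) & p) -> []<>((~p -> p) & p)):
1. ~(((~p -> p) & p) -> []<>((~p -> p) & p)), u
2. (~p -> p) & p, u
3. ~[]<>((~p -> p) & p), u
4. ~p -> p, u
5. p, u
6. ~<>((~p -> p) & p), v
Accessibility: uRv
The negation has an open branch (countermodel exists).

Not valid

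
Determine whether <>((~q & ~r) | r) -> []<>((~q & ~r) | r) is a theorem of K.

Invalid (countermodel exists)

Tableau for the negation ~(<>((~q & ~r) | r) -> []<>((~q & ~r) | r)):
1. ~(<>((~q & ~r) | r) -> []<>((~q & ~r) | r)), 0
2. <>((~q & ~r) | r), 0
3. ~[]<>((~q & ~r) | r), 0
4. (~q & ~r) | r, 1
5. r, 1
6. ~<>((~q & ~r) | r), 2
Accessibility: 0R1, 0R2
The negation has an open branch (countermodel exists).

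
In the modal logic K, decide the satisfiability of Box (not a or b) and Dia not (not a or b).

Unsatisfiable

1. Box (not a or b) and Dia not (not a or b), u
2. Box (not a or b), u
3. Dia not (not a or b), u
4. not (not a or b), v
5. a, v
6. not b, v
7. not a or b, v
8. b, v
Accessibility: uRv
Branch closes: b and not b both at v.
(One branch shown.) All branches close.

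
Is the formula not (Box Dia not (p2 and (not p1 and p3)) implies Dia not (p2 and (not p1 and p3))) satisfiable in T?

1. not (Box Dia not (p2 and (not p1 and p3)) implies Dia not (p2 and (not p1 and p3))), 0
2. Box Dia not (p2 and (not p1 and p3)), 0
3. not Dia not (p2 and (not p1 and p3)), 0
4. Dia not (p2 and (not p1 and p3)), 0
5. p2 and (not p1 and p3), 0
6. p2, 0
7. not p1 and p3, 0
8. not p1, 0
9. p3, 0
10. not (p2 and (not p1 and p3)), 1
11. Dia not (p2 and (not p1 and p3)), 1
12. p2 and (not p1 and p3), 1
13. p2, 1
14. not p1 and p3, 1
15. not p1, 1
16. p3, 1
17. not (not p1 and p3), 1
18. not p3, 1
Accessibility: 0R0, 0R1, 1R1
Branch closes: p3 and not p3 both at 1.
All branches of the tableau close; one closing branch shown above.

Unsatisfiable (every branch closes)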